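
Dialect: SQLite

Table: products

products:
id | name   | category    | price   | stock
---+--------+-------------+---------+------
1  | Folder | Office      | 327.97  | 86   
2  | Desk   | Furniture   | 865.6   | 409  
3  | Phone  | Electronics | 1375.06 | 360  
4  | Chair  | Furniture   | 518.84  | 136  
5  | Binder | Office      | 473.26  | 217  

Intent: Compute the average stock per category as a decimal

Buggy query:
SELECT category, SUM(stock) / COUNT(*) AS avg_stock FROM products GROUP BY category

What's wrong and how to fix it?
Bug: SUM(stock) and COUNT(*) are both integers; the division truncates the fractional part

Fix: Cast one side to REAL so the division keeps the fractional part

Corrected query:
SELECT category, SUM(stock) * 1.0 / COUNT(*) AS avg_stock FROM products GROUP BY category

Result:
category    | avg_stock
------------+----------
Electronics | 360      
Furniture   | 272.5    
Office      | 151.5    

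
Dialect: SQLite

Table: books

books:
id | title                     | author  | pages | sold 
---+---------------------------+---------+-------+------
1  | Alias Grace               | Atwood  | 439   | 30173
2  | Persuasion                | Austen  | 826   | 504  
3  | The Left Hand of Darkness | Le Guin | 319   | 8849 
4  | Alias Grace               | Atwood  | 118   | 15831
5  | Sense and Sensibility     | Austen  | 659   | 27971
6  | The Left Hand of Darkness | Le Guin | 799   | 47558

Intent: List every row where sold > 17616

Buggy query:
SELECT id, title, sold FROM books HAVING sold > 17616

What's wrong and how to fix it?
Bug: This is a non-aggregate query (no GROUP BY, no aggregates), so in SQLite the HAVING clause is invalid here; a row-level condition belongs in WHERE

Fix: Replace HAVING with WHERE since the condition applies to individual rows

Corrected query:
SELECT id, title, sold FROM books WHERE sold > 17616

Result:
id | title                     | sold 
---+---------------------------+------
1  | Alias Grace               | 30173
5  | Sense and Sensibility     | 27971
6  | The Left Hand of Darkness | 47558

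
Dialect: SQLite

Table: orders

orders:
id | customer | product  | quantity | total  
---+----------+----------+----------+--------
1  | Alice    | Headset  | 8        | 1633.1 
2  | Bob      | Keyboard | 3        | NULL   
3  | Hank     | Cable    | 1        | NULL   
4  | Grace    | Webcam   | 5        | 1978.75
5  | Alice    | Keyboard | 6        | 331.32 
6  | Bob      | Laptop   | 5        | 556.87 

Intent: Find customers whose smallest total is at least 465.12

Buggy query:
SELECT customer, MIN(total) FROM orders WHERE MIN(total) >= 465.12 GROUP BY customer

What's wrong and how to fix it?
Bug: Aggregates like MIN are computed per group after WHERE runs

Fix: Use HAVING for the per-group MIN condition

Corrected query:
SELECT customer, MIN(total) FROM orders GROUP BY customer HAVING MIN(total) >= 465.12

Result:
customer | MIN(total)
---------+-----------
Bob      | 556.87    
Grace    | 1978.75   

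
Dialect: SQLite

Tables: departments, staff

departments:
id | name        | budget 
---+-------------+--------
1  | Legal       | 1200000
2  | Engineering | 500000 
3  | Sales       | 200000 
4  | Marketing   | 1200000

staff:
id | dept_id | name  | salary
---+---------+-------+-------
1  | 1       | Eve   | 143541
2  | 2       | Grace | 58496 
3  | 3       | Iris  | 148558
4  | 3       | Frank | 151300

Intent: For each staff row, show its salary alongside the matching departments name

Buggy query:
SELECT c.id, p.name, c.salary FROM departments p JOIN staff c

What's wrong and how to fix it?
Bug: JOIN with no ON clause produces a cartesian product; every staff row pairs with every departments row

Fix: Add ON c.dept_id = p.id to the JOIN

Corrected query:
SELECT c.id, p.name, c.salary FROM departments p JOIN staff c ON c.dept_id = p.id

Result:
id | name        | salary
---+-------------+-------
1  | Legal       | 143541
2  | Engineering | 58496 
3  | Sales       | 148558
4  | Sales       | 151300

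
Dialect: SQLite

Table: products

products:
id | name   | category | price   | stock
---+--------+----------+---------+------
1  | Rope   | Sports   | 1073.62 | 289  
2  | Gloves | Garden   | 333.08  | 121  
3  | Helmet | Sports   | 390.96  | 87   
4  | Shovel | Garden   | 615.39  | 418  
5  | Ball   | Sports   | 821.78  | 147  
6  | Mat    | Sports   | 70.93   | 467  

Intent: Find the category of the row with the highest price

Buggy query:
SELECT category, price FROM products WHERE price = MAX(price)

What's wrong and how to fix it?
Bug: WHERE is evaluated per row; an aggregate over the whole table isn't defined there

Fix: Wrap MAX in a scalar subquery so WHERE compares against a single value

Corrected query:
SELECT category, price FROM products WHERE price = (SELECT MAX(price) FROM products)

Result:
category | price  
---------+--------
Sports   | 1073.62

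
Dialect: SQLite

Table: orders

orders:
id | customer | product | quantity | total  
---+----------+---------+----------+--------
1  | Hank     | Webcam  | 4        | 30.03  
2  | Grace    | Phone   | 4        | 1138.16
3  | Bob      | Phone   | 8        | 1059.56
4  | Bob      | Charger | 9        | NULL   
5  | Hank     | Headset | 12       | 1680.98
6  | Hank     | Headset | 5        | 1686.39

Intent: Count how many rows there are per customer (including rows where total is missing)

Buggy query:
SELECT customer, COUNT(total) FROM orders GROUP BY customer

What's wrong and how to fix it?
Bug: COUNT(column) counts non-NULL values only; rows with NULL total aren't counted

Fix: Replace COUNT(total) with COUNT(*)

Corrected query:
SELECT customer, COUNT(*) FROM orders GROUP BY customer

Result:
customer | COUNT(*)
---------+---------
Bob      | 2       
Grace    | 1       
Hank     | 3       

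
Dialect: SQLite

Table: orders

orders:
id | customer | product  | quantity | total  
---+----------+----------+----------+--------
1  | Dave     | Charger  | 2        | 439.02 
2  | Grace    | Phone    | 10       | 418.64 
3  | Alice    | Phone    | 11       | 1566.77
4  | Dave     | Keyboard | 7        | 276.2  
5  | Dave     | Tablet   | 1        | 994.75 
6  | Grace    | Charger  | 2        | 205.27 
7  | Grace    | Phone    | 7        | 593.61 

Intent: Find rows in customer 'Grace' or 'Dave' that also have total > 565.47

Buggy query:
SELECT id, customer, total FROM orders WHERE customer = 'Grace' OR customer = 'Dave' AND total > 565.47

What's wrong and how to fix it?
Bug: Without parentheses, AND is evaluated before OR, so the total filter only applies to the 'Dave' branch

Fix: Add parentheses around the OR so the AND applies to both alternatives

Corrected query:
SELECT id, customer, total FROM orders WHERE (customer = 'Grace' OR customer = 'Dave') AND total > 565.47

Result:
id | customer | total 
---+----------+-------
5  | Dave     | 994.75
7  | Grace    | 593.61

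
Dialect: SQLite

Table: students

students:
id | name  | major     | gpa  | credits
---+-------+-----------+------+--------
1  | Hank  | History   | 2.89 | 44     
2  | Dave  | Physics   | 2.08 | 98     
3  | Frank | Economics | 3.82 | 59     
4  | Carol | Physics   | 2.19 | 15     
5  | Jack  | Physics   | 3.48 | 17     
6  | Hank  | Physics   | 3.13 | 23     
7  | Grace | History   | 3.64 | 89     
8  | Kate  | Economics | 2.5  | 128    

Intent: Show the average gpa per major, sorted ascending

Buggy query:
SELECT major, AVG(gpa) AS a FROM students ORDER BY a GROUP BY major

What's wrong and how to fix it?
Bug: GROUP BY must precede ORDER BY

Fix: Reorder: SELECT … FROM … GROUP BY … ORDER BY …

Corrected query:
SELECT major, AVG(gpa) AS a FROM students GROUP BY major ORDER BY a

Result:
major     | a    
----------+------
Physics   | 2.72 
Economics | 3.16 
History   | 3.265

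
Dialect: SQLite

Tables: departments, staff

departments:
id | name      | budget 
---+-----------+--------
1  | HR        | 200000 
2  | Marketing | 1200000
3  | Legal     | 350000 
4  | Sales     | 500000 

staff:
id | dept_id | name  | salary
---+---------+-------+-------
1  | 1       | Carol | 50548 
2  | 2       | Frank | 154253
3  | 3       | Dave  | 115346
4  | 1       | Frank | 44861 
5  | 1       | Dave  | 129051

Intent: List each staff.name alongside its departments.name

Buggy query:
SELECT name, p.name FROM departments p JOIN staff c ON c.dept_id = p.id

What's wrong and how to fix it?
Bug: 'name' exists in both joined tables, so the database can't tell which one is meant

Fix: Prefix ambiguous columns with the table alias

Corrected query:
SELECT c.name, p.name FROM departments p JOIN staff c ON c.dept_id = p.id

Result:
name  | name     
------+----------
Carol | HR       
Frank | Marketing
Dave  | Legal    
Frank | HR       
Dave  | HR       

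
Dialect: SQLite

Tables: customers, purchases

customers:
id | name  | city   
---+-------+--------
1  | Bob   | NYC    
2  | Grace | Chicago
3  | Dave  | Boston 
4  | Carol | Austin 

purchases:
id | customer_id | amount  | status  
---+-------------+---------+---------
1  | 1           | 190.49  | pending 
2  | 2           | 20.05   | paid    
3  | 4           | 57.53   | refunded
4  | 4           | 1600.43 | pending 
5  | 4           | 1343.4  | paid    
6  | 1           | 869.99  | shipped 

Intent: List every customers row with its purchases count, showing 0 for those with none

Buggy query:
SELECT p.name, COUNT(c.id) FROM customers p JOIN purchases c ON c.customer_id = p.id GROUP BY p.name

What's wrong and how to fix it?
Bug: An inner join excludes parents with zero children

Fix: Use LEFT JOIN so parents without children still appear (COUNT(c.id) gives 0)

Corrected query:
SELECT p.name, COUNT(c.id) FROM customers p LEFT JOIN purchases c ON c.customer_id = p.id GROUP BY p.name

Result:
name  | COUNT(c.id)
------+------------
Bob   | 2          
Carol | 3          
Dave  | 0          
Grace | 1          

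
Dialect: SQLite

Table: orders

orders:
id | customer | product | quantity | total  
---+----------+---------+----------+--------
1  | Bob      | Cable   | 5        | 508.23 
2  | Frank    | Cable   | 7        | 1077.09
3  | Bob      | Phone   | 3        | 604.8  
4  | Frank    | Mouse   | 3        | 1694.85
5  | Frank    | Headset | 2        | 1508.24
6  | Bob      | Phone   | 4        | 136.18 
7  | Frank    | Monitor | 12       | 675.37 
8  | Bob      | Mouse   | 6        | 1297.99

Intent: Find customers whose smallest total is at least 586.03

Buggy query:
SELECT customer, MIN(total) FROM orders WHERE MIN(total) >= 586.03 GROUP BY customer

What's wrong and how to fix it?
Bug: MIN() in WHERE is a misuse of aggregate

Fix: Replace WHERE with HAVING after the GROUP BY

Corrected query:
SELECT customer, MIN(total) FROM orders GROUP BY customer HAVING MIN(total) >= 586.03

Result:
customer | MIN(total)
---------+-----------
Frank    | 675.37    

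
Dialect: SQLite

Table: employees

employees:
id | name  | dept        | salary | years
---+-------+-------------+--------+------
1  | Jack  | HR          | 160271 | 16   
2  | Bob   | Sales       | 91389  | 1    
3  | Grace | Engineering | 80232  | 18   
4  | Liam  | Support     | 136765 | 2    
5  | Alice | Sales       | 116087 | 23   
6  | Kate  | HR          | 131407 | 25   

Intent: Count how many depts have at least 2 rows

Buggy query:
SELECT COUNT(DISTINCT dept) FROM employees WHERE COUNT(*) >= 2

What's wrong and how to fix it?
Bug: WHERE filters individual rows, not groups, so a group-level COUNT is invalid there

Fix: Use a subquery that GROUPs and filters with HAVING, then count its rows

Corrected query:
SELECT COUNT(*) FROM (SELECT dept FROM employees GROUP BY dept HAVING COUNT(*) >= 2)

Result:
COUNT(*)
--------
2       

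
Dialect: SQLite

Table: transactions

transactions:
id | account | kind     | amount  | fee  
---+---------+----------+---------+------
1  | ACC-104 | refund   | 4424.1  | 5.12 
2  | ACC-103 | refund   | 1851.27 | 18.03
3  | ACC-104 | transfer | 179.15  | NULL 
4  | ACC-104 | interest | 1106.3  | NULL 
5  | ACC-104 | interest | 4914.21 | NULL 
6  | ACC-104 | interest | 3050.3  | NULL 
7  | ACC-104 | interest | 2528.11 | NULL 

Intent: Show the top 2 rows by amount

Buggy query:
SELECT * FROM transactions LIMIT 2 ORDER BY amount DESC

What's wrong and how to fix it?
Bug: ORDER BY cannot follow LIMIT; LIMIT is the final clause

Fix: Sort with ORDER BY, then apply LIMIT

Corrected query:
SELECT * FROM transactions ORDER BY amount DESC LIMIT 2

Result:
id | account | kind     | amount  | fee 
---+---------+----------+---------+-----
5  | ACC-104 | interest | 4914.21 | NULL
1  | ACC-104 | refund   | 4424.1  | 5.12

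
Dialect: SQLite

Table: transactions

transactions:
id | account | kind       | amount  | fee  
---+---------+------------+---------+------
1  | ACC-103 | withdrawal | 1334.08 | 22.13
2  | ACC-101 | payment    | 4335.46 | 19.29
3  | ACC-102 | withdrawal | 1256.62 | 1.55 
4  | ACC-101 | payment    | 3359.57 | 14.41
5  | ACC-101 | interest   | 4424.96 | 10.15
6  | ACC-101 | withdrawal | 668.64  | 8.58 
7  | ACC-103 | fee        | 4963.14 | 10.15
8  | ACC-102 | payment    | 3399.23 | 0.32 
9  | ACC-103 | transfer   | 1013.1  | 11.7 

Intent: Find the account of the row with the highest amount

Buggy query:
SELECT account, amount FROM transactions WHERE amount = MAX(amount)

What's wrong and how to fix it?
Bug: WHERE is evaluated per row; an aggregate over the whole table isn't defined there

Fix: Use a subquery: WHERE amount = (SELECT MAX(amount) FROM transactions)

Corrected query:
SELECT account, amount FROM transactions WHERE amount = (SELECT MAX(amount) FROM transactions)

Result:
account | amount 
--------+--------
ACC-103 | 4963.14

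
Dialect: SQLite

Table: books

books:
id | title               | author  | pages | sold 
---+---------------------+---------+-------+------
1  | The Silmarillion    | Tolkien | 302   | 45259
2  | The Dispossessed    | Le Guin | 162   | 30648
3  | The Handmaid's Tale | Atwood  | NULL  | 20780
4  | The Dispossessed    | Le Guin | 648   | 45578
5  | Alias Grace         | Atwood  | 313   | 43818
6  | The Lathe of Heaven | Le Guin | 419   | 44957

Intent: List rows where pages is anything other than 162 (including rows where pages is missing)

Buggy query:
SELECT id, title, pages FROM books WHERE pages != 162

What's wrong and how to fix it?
Bug: 'pages != 162' is unknown when pages is NULL, so NULL rows are silently excluded

Fix: Handle NULL separately with IS NULL alongside the inequality

Corrected query:
SELECT id, title, pages FROM books WHERE pages != 162 OR pages IS NULL

Result:
id | title               | pages
---+---------------------+------
1  | The Silmarillion    | 302  
3  | The Handmaid's Tale | NULL 
4  | The Dispossessed    | 648  
5  | Alias Grace         | 313  
6  | The Lathe of Heaven | 419  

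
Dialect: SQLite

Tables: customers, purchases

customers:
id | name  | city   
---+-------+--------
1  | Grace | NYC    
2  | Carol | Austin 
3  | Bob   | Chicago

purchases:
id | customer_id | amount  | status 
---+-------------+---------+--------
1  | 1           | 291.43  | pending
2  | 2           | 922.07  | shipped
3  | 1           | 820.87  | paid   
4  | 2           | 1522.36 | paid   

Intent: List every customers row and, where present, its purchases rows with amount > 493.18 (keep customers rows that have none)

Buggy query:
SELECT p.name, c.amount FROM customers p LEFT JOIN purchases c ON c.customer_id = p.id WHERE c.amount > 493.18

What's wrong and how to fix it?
Bug: A WHERE condition on the right-hand table after LEFT JOIN drops unmatched parents

Fix: Put 'c.amount > 493.18' in the JOIN's ON clause instead of WHERE

Corrected query:
SELECT p.name, c.amount FROM customers p LEFT JOIN purchases c ON c.customer_id = p.id AND c.amount > 493.18

Result:
name  | amount 
------+--------
Grace | 820.87 
Carol | 922.07 
Carol | 1522.36
Bob   | NULL   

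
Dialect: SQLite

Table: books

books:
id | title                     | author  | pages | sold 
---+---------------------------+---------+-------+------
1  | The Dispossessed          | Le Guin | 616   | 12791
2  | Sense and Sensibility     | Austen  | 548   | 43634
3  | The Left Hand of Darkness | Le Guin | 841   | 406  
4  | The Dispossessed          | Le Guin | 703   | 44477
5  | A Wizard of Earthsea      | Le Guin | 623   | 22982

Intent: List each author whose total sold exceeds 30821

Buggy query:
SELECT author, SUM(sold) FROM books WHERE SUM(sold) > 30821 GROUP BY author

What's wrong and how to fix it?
Bug: SUM(sold) is an aggregate, but WHERE filters rows before aggregation

Fix: Use HAVING (which filters groups after aggregation) instead of WHERE

Corrected query:
SELECT author, SUM(sold) FROM books GROUP BY author HAVING SUM(sold) > 30821

Result:
author  | SUM(sold)
--------+----------
Austen  | 43634    
Le Guin | 80656    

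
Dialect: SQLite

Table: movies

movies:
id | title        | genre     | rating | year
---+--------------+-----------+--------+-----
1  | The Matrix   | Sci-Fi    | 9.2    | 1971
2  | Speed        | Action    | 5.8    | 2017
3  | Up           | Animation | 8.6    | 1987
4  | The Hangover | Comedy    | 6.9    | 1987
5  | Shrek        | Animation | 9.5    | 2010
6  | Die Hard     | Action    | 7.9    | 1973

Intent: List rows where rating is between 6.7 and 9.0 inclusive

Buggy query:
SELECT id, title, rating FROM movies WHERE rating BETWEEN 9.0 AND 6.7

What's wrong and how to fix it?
Bug: The bounds are reversed; BETWEEN a AND b requires a <= b to match anything

Fix: Write BETWEEN 6.7 AND 9.0

Corrected query:
SELECT id, title, rating FROM movies WHERE rating BETWEEN 6.7 AND 9.0

Result:
id | title        | rating
---+--------------+-------
3  | Up           | 8.6   
4  | The Hangover | 6.9   
6  | Die Hard     | 7.9   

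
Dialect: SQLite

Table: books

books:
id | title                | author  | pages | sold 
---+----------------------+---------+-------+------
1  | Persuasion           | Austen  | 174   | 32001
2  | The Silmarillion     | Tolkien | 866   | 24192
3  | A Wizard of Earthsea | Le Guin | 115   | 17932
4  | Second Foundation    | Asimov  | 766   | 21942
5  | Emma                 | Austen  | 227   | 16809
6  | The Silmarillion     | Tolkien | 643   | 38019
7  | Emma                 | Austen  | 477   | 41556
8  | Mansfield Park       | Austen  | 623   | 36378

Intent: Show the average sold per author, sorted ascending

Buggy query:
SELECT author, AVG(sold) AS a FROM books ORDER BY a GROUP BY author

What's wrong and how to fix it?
Bug: ORDER BY appears before GROUP BY; SQL clause order requires GROUP BY first

Fix: Reorder: SELECT … FROM … GROUP BY … ORDER BY …

Corrected query:
SELECT author, AVG(sold) AS a FROM books GROUP BY author ORDER BY a

Result:
author  | a      
--------+--------
Le Guin | 17932  
Asimov  | 21942  
Tolkien | 31105.5
Austen  | 31686  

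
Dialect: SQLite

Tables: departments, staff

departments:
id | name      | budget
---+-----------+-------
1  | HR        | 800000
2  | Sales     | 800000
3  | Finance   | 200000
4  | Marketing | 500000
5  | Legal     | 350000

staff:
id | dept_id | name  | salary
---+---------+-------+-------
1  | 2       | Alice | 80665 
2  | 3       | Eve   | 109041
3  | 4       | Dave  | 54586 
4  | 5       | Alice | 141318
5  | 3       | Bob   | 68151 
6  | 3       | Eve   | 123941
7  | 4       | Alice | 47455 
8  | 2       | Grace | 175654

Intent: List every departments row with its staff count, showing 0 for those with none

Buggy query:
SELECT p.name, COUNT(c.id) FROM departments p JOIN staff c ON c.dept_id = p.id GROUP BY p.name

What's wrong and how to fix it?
Bug: INNER JOIN drops departments rows that have no matching staff rows

Fix: Use LEFT JOIN so parents without children still appear (COUNT(c.id) gives 0)

Corrected query:
SELECT p.name, COUNT(c.id) FROM departments p LEFT JOIN staff c ON c.dept_id = p.id GROUP BY p.name

Result:
name      | COUNT(c.id)
----------+------------
Finance   | 3          
HR        | 0          
Legal     | 1          
Marketing | 2          
Sales     | 2          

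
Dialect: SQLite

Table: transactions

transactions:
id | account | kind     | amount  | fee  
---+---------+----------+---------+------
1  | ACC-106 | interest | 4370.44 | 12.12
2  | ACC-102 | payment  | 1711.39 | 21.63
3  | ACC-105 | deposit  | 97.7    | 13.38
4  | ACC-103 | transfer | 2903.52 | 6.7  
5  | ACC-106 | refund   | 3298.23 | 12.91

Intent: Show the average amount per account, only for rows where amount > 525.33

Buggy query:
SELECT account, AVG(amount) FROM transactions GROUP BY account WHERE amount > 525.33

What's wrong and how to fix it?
Bug: Row-level WHERE must come before GROUP BY in the clause order

Fix: Place WHERE between FROM and GROUP BY

Corrected query:
SELECT account, AVG(amount) FROM transactions WHERE amount > 525.33 GROUP BY account

Result:
account | AVG(amount)
--------+------------
ACC-102 | 1711.39    
ACC-103 | 2903.52    
ACC-106 | 3834.335   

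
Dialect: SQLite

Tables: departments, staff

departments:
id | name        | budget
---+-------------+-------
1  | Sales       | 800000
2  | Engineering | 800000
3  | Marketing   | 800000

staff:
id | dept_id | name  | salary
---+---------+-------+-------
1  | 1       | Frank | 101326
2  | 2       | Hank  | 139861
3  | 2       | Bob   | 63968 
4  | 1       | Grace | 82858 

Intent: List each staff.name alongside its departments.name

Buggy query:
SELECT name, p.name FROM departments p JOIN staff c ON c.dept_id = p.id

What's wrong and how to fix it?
Bug: Both tables have a 'name' column; the unqualified reference is ambiguous

Fix: Prefix ambiguous columns with the table alias

Corrected query:
SELECT c.name, p.name FROM departments p JOIN staff c ON c.dept_id = p.id

Result:
name  | name       
------+------------
Frank | Sales      
Hank  | Engineering
Bob   | Engineering
Grace | Sales      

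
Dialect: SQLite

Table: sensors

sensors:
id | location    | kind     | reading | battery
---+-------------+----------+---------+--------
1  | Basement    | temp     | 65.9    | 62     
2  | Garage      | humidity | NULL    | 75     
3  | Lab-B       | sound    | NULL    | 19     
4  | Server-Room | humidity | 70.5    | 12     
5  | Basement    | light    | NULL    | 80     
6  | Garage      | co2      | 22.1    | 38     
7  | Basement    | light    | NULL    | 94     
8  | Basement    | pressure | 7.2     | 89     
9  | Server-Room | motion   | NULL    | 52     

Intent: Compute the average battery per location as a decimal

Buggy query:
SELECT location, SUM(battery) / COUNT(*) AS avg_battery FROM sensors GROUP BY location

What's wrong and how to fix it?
Bug: Both operands are integers, so '/' performs integer division and truncates

Fix: Cast one side to REAL so the division keeps the fractional part

Corrected query:
SELECT location, SUM(battery) * 1.0 / COUNT(*) AS avg_battery FROM sensors GROUP BY location

Result:
location    | avg_battery
------------+------------
Basement    | 81.25      
Garage      | 56.5       
Lab-B       | 19         
Server-Room | 32         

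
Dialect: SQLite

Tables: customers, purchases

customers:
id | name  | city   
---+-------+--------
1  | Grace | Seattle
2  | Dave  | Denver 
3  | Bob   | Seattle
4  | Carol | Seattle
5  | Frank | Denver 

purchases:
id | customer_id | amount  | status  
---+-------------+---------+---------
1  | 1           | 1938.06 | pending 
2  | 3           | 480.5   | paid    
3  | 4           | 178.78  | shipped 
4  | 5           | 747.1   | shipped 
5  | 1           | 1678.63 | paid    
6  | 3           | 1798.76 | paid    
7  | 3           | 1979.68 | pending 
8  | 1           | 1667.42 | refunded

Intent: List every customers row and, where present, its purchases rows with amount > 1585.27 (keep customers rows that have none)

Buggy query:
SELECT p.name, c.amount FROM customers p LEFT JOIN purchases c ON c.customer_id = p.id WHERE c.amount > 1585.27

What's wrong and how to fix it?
Bug: Filtering c.amount in WHERE discards the NULL rows produced by LEFT JOIN, turning it into an inner join

Fix: Move the right-table condition into the ON clause so unmatched parents are kept

Corrected query:
SELECT p.name, c.amount FROM customers p LEFT JOIN purchases c ON c.customer_id = p.id AND c.amount > 1585.27

Result:
name  | amount 
------+--------
Grace | 1667.42
Grace | 1678.63
Grace | 1938.06
Dave  | NULL   
Bob   | 1798.76
Bob   | 1979.68
Carol | NULL   
Frank | NULL   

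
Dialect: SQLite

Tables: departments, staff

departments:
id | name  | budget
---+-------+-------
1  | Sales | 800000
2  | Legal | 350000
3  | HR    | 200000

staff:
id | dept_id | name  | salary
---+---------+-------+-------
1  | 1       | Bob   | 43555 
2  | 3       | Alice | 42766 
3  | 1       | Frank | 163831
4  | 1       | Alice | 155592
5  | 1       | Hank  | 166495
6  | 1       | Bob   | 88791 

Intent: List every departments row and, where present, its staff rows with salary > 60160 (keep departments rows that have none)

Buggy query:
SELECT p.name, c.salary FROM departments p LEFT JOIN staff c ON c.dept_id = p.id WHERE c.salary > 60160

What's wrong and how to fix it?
Bug: Filtering c.salary in WHERE discards the NULL rows produced by LEFT JOIN, turning it into an inner join

Fix: Put 'c.salary > 60160' in the JOIN's ON clause instead of WHERE

Corrected query:
SELECT p.name, c.salary FROM departments p LEFT JOIN staff c ON c.dept_id = p.id AND c.salary > 60160

Result:
name  | salary
------+-------
Sales | 88791 
Sales | 155592
Sales | 163831
Sales | 166495
Legal | NULL  
HR    | NULL  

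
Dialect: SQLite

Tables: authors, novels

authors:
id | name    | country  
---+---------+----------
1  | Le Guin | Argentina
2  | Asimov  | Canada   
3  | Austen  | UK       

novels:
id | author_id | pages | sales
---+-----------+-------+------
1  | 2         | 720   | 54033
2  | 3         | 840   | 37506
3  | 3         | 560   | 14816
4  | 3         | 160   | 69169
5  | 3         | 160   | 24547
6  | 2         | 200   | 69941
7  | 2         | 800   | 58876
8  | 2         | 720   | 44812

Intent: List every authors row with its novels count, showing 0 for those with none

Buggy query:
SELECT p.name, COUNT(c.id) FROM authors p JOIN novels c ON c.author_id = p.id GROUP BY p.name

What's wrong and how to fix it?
Bug: INNER JOIN drops authors rows that have no matching novels rows

Fix: Switch to LEFT JOIN to retain unmatched parent rows

Corrected query:
SELECT p.name, COUNT(c.id) FROM authors p LEFT JOIN novels c ON c.author_id = p.id GROUP BY p.name

Result:
name    | COUNT(c.id)
--------+------------
Asimov  | 4          
Austen  | 4          
Le Guin | 0          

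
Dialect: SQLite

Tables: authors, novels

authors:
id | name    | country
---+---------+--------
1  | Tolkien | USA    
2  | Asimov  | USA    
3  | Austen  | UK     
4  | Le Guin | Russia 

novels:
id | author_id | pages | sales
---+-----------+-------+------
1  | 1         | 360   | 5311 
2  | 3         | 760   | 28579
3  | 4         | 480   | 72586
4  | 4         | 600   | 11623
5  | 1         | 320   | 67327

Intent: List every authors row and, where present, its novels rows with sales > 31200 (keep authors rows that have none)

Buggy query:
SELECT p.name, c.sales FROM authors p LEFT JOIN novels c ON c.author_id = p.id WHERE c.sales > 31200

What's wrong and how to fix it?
Bug: A WHERE condition on the right-hand table after LEFT JOIN drops unmatched parents

Fix: Move the right-table condition into the ON clause so unmatched parents are kept

Corrected query:
SELECT p.name, c.sales FROM authors p LEFT JOIN novels c ON c.author_id = p.id AND c.sales > 31200

Result:
name    | sales
--------+------
Tolkien | 67327
Asimov  | NULL 
Austen  | NULL 
Le Guin | 72586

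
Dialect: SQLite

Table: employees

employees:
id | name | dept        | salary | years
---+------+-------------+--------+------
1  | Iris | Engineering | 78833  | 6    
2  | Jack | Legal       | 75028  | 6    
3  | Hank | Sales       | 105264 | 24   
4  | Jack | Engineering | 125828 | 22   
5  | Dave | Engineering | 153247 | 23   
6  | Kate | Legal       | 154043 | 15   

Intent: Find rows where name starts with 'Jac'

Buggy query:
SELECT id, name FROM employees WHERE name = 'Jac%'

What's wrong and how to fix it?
Bug: Wildcards only work with LIKE; '=' treats '%' as a literal character

Fix: Use LIKE for wildcard pattern matching

Corrected query:
SELECT id, name FROM employees WHERE name LIKE 'Jac%'

Result:
id | name
---+-----
2  | Jack
4  | Jack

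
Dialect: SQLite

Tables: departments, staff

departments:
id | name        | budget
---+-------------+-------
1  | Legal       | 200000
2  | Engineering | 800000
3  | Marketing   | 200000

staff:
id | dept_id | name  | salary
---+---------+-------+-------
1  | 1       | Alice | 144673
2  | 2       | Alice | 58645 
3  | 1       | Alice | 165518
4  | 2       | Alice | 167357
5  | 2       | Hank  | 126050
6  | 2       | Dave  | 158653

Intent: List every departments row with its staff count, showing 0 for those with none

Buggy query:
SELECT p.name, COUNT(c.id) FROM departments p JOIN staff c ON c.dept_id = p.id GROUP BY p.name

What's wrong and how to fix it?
Bug: INNER JOIN drops departments rows that have no matching staff rows

Fix: Use LEFT JOIN so parents without children still appear (COUNT(c.id) gives 0)

Corrected query:
SELECT p.name, COUNT(c.id) FROM departments p LEFT JOIN staff c ON c.dept_id = p.id GROUP BY p.name

Result:
name        | COUNT(c.id)
------------+------------
Engineering | 4          
Legal       | 2          
Marketing   | 0          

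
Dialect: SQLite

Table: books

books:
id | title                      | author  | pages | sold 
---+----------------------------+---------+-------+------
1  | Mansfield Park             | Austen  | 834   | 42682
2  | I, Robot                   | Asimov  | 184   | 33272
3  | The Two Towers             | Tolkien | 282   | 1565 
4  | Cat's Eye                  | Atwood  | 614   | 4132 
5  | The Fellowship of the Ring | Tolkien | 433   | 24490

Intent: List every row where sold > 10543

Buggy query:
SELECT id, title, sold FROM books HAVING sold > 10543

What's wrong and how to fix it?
Bug: This is a non-aggregate query (no GROUP BY, no aggregates), so in SQLite the HAVING clause is invalid here; a row-level condition belongs in WHERE

Fix: Replace HAVING with WHERE since the condition applies to individual rows

Corrected query:
SELECT id, title, sold FROM books WHERE sold > 10543

Result:
id | title                      | sold 
---+----------------------------+------
1  | Mansfield Park             | 42682
2  | I, Robot                   | 33272
5  | The Fellowship of the Ring | 24490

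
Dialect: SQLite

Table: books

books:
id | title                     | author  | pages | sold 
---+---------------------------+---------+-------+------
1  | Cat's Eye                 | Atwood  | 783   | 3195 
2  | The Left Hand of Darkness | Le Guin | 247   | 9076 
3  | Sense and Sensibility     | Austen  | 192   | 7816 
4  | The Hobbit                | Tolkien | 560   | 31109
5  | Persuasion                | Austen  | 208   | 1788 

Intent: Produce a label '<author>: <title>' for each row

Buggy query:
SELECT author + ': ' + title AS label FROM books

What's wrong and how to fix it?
Bug: '+' is numeric addition; on text columns SQLite converts them to 0 instead of concatenating

Fix: Replace + with || to concatenate text

Corrected query:
SELECT author || ': ' || title AS label FROM books

Result:
label                             
----------------------------------
Atwood: Cat's Eye                 
Le Guin: The Left Hand of Darkness
Austen: Sense and Sensibility     
Tolkien: The Hobbit               
Austen: Persuasion                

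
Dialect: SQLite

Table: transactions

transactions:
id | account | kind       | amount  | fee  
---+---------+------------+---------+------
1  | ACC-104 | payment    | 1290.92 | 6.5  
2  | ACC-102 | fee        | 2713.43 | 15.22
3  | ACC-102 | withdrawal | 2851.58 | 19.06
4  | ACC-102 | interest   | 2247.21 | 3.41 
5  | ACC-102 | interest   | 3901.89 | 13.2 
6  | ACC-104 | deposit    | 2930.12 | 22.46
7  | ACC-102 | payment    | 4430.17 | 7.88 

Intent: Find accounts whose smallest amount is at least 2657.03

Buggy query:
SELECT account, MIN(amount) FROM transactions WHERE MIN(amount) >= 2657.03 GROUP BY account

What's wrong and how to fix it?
Bug: Aggregates like MIN are computed per group after WHERE runs

Fix: Use HAVING for the per-group MIN condition

Corrected query:
SELECT account, MIN(amount) FROM transactions GROUP BY account HAVING MIN(amount) >= 2657.03

Result:
(no rows)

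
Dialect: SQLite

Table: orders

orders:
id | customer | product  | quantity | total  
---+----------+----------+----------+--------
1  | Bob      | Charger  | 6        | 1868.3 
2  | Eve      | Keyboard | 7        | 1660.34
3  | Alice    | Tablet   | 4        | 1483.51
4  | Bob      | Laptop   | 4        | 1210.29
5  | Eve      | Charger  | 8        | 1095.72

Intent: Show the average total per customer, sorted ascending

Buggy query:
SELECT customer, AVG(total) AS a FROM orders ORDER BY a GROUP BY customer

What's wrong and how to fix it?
Bug: ORDER BY appears before GROUP BY; SQL clause order requires GROUP BY first

Fix: Move ORDER BY to the end, after GROUP BY

Corrected query:
SELECT customer, AVG(total) AS a FROM orders GROUP BY customer ORDER BY a

Result:
customer | a       
---------+---------
Eve      | 1378.03 
Alice    | 1483.51 
Bob      | 1539.295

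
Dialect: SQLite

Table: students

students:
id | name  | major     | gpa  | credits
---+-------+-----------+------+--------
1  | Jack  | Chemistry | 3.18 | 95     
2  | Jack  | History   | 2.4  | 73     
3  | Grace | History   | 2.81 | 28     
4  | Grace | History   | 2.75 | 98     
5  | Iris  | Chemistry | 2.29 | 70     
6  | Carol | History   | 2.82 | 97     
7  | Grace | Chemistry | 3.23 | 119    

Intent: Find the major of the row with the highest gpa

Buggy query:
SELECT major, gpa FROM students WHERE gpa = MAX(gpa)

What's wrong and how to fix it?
Bug: MAX(gpa) is an aggregate and cannot be used directly in WHERE

Fix: Wrap MAX in a scalar subquery so WHERE compares against a single value

Corrected query:
SELECT major, gpa FROM students WHERE gpa = (SELECT MAX(gpa) FROM students)

Result:
major     | gpa 
----------+-----
Chemistry | 3.23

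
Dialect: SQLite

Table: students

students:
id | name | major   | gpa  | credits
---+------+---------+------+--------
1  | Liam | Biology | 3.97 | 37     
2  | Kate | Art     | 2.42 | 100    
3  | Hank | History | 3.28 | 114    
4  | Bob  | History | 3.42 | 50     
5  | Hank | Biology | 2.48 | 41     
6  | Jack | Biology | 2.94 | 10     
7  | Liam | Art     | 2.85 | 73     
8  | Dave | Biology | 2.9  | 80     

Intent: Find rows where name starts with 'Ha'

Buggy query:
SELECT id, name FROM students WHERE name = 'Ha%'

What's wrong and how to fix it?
Bug: Wildcards only work with LIKE; '=' treats '%' as a literal character

Fix: Replace '=' with LIKE so 'Ha%' is treated as a pattern

Corrected query:
SELECT id, name FROM students WHERE name LIKE 'Ha%'

Result:
id | name
---+-----
3  | Hank
5  | Hank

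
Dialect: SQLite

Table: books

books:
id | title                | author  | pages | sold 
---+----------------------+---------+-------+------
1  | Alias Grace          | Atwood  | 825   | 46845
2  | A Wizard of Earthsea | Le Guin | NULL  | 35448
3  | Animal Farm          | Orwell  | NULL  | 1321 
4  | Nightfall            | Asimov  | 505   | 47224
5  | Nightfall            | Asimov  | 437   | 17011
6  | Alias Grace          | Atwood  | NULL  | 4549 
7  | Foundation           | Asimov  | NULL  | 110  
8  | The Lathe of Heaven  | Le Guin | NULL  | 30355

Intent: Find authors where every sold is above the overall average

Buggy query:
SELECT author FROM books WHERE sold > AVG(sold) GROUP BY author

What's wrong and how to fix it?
Bug: WHERE evaluates per row before aggregation, so AVG() is unavailable

Fix: Compute the overall average in a scalar subquery and compare each group's MIN against it in HAVING

Corrected query:
SELECT author FROM books GROUP BY author HAVING MIN(sold) > (SELECT AVG(sold) FROM books)

Result:
author 
-------
Le Guin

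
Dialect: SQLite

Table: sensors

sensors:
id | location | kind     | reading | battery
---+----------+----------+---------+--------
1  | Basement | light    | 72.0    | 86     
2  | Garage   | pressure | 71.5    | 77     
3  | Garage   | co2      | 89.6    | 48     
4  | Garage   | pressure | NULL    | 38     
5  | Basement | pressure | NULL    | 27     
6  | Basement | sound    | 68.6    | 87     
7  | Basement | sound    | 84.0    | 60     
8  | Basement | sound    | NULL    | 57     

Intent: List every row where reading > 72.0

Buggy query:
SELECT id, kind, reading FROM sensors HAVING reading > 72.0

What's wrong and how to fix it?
Bug: HAVING filters the output of aggregation, but this query has no GROUP BY and no aggregate functions, so SQLite rejects it (HAVING clause on a non-aggregate query); the condition here is per row

Fix: Use WHERE for row-level filtering

Corrected query:
SELECT id, kind, reading FROM sensors WHERE reading > 72.0

Result:
id | kind  | reading
---+-------+--------
3  | co2   | 89.6   
7  | sound | 84     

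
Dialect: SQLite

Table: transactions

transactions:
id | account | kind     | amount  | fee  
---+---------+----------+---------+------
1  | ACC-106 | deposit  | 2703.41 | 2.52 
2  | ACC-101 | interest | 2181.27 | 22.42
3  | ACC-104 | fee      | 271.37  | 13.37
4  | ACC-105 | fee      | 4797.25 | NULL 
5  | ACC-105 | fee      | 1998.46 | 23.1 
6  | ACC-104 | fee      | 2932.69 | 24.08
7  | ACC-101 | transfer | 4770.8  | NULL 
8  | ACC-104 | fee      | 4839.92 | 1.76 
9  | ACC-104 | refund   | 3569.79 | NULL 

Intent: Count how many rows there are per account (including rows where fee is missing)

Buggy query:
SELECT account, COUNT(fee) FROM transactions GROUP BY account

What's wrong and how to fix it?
Bug: COUNT(fee) skips NULLs, so groups with missing fee are undercounted

Fix: Use COUNT(*) to count all rows regardless of NULL

Corrected query:
SELECT account, COUNT(*) FROM transactions GROUP BY account

Result:
account | COUNT(*)
--------+---------
ACC-101 | 2       
ACC-104 | 4       
ACC-105 | 2       
ACC-106 | 1       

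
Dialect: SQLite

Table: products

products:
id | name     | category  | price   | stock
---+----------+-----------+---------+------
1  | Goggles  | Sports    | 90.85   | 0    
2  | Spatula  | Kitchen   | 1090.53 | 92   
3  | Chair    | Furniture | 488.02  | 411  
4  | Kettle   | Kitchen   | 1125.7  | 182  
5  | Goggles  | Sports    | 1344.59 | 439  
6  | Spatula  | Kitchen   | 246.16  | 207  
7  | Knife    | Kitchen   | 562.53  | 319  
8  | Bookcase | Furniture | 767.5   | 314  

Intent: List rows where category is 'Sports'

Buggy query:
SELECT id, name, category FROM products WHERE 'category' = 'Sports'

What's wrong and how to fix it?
Bug: 'category' in single quotes is a string literal, not the column; the comparison is literal-vs-literal and never true

Fix: Reference the column as category without single quotes

Corrected query:
SELECT id, name, category FROM products WHERE category = 'Sports'

Result:
id | name    | category
---+---------+---------
1  | Goggles | Sports  
5  | Goggles | Sports  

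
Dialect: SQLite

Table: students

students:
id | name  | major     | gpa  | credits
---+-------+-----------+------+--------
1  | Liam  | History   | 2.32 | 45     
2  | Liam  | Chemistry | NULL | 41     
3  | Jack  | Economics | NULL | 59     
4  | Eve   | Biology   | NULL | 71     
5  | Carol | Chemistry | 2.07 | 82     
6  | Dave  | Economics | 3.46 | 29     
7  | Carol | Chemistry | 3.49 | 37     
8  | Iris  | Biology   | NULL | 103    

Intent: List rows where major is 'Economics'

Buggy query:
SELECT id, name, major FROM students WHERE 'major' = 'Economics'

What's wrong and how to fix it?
Bug: Single quotes denote string literals in SQL; the column name is being compared as a constant string

Fix: Reference the column as major without single quotes

Corrected query:
SELECT id, name, major FROM students WHERE major = 'Economics'

Result:
id | name | major    
---+------+----------
3  | Jack | Economics
6  | Dave | Economics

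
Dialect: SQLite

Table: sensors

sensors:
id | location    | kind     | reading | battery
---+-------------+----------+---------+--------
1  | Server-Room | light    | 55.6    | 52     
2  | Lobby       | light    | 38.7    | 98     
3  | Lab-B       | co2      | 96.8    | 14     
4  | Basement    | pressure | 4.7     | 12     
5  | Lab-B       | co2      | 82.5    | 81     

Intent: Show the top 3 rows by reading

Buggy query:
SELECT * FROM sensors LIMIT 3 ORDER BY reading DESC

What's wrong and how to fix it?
Bug: ORDER BY cannot follow LIMIT; LIMIT is the final clause

Fix: Swap the clauses: ORDER BY first, then LIMIT

Corrected query:
SELECT * FROM sensors ORDER BY reading DESC LIMIT 3

Result:
id | location    | kind  | reading | battery
---+-------------+-------+---------+--------
3  | Lab-B       | co2   | 96.8    | 14     
5  | Lab-B       | co2   | 82.5    | 81     
1  | Server-Room | light | 55.6    | 52     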